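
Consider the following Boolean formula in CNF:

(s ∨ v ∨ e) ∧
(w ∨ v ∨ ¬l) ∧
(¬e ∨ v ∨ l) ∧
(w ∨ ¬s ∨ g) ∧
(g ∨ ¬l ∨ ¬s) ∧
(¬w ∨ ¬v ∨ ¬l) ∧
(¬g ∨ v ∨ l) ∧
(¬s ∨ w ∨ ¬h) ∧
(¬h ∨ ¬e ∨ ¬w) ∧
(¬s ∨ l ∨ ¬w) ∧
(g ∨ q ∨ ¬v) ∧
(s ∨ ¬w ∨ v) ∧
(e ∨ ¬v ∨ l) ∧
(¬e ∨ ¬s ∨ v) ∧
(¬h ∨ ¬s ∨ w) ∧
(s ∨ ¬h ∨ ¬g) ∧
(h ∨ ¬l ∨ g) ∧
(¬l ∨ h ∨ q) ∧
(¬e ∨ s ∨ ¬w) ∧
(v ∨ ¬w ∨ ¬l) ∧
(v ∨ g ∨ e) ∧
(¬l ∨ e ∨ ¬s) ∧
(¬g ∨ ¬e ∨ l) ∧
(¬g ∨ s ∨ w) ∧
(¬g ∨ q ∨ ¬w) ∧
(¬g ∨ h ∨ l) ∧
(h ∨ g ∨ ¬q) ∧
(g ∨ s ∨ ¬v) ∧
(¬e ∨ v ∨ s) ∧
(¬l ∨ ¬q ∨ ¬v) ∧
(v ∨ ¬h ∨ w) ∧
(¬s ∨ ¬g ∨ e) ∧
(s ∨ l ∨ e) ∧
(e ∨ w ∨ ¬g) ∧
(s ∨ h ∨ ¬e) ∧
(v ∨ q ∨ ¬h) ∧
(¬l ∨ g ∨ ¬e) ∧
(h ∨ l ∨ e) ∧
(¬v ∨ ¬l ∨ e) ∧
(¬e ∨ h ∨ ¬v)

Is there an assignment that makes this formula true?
No

No, the formula is not satisfiable.

No assignment of truth values to the variables can make all 40 clauses true simultaneously.

The formula is UNSAT (unsatisfiable).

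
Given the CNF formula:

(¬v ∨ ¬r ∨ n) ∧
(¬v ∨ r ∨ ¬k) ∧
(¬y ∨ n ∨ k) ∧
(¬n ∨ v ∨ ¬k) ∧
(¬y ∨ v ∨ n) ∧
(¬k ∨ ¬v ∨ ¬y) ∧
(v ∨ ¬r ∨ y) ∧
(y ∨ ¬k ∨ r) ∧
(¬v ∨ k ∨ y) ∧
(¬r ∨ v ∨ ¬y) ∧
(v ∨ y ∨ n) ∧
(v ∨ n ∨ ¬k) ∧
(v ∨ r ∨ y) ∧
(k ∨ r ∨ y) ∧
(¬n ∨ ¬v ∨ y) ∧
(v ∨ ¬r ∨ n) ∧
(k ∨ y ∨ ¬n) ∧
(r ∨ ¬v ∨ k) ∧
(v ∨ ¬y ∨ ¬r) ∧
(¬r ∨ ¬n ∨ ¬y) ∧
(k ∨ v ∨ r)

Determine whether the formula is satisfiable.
No

No, the formula is not satisfiable.

No assignment of truth values to the variables can make all 21 clauses true simultaneously.

The formula is UNSAT (unsatisfiable).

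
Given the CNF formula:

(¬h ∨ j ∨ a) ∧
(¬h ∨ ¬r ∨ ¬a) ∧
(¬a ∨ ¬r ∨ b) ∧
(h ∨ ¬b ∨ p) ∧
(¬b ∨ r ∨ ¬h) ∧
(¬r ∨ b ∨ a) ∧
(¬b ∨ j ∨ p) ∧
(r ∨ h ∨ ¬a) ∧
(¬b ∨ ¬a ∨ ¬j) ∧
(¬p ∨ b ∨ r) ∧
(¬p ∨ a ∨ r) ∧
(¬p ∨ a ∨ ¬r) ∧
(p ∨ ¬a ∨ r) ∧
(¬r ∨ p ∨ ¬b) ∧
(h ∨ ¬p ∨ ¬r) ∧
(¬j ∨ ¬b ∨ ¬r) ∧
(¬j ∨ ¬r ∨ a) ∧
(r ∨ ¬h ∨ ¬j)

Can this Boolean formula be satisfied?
Yes

Yes, the formula is satisfiable.

One satisfying assignment is: p=False, j=False, a=False, h=False, r=False, b=False

Verification: With this assignment, all 18 clauses evaluate to true.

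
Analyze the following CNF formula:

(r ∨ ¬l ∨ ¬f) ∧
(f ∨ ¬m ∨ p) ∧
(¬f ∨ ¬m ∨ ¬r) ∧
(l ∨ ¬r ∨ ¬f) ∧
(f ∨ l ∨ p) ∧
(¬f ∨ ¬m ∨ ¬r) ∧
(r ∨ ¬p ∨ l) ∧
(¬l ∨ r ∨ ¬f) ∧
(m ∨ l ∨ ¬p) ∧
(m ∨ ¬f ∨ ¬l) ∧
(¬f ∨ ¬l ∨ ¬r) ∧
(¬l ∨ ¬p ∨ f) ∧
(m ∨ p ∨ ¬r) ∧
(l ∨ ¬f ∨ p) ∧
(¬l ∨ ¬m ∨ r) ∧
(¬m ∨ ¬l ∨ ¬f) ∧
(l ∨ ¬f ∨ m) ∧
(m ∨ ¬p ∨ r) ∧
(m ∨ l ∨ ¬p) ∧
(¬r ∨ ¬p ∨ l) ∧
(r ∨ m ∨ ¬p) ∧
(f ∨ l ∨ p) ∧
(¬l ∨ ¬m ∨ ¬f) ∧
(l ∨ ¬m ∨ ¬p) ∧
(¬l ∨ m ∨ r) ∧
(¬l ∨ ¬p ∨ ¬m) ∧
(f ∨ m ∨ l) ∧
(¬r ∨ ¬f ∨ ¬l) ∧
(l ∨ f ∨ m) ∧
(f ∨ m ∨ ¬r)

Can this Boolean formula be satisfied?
No

No, the formula is not satisfiable.

No assignment of truth values to the variables can make all 30 clauses true simultaneously.

The formula is UNSAT (unsatisfiable).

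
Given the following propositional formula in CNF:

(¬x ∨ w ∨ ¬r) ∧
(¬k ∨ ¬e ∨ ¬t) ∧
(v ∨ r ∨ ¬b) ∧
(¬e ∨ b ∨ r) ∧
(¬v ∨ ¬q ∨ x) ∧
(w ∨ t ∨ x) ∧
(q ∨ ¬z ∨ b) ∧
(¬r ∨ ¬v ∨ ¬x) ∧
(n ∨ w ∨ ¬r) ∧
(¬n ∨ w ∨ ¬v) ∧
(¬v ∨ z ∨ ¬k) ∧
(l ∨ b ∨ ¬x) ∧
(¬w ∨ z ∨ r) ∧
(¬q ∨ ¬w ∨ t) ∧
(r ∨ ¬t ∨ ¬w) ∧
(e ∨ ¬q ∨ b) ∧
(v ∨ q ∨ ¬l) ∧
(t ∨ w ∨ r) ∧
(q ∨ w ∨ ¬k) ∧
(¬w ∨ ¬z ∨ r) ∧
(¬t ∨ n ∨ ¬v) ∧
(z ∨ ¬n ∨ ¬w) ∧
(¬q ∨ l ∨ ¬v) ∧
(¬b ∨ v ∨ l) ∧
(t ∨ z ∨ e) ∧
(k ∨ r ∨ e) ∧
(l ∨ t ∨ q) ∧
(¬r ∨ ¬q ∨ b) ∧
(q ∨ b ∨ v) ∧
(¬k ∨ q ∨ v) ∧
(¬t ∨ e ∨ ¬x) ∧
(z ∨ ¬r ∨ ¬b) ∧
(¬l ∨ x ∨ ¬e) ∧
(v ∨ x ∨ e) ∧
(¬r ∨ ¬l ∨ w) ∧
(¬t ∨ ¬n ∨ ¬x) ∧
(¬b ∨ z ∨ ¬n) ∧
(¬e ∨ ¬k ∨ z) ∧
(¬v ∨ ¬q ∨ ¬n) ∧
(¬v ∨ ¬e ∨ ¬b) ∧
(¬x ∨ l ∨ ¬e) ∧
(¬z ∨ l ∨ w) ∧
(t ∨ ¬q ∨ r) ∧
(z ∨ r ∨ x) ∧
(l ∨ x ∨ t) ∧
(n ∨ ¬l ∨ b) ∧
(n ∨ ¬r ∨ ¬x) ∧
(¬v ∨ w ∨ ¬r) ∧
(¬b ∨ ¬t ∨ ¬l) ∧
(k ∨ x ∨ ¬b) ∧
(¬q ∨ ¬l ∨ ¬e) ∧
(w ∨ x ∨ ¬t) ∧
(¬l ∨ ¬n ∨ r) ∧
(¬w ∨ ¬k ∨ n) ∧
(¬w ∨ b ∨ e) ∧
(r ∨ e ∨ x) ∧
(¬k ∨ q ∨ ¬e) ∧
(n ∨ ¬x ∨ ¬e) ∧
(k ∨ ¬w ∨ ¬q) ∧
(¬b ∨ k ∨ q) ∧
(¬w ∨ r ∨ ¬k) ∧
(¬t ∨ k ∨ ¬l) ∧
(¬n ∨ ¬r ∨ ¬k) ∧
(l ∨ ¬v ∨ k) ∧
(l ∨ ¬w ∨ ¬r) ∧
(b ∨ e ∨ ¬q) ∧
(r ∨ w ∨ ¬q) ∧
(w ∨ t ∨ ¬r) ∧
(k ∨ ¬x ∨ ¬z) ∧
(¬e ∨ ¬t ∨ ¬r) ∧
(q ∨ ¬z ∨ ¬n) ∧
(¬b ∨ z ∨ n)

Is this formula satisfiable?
No

No, the formula is not satisfiable.

No assignment of truth values to the variables can make all 72 clauses true simultaneously.

The formula is UNSAT (unsatisfiable).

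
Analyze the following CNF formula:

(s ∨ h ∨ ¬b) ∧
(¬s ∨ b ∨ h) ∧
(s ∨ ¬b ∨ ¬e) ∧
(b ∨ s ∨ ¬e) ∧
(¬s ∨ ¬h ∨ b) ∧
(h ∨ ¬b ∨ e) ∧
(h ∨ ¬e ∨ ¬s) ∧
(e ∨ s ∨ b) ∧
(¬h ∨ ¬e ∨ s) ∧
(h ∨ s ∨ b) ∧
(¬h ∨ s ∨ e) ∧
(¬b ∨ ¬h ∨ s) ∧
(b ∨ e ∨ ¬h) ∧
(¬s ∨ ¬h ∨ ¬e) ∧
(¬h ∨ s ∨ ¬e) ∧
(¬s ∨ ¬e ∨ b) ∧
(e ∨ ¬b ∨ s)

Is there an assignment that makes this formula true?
Yes

Yes, the formula is satisfiable.

One satisfying assignment is: s=True, b=True, e=False, h=True

Verification: With this assignment, all 17 clauses evaluate to true.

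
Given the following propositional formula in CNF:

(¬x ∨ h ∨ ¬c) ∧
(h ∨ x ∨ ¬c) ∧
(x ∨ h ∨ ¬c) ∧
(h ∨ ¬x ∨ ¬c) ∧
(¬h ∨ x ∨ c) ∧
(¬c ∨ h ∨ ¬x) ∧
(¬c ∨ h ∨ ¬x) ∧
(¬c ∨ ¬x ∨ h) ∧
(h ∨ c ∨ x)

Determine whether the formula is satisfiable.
Yes

Yes, the formula is satisfiable.

One satisfying assignment is: h=False, x=True, c=False

Verification: With this assignment, all 9 clauses evaluate to true.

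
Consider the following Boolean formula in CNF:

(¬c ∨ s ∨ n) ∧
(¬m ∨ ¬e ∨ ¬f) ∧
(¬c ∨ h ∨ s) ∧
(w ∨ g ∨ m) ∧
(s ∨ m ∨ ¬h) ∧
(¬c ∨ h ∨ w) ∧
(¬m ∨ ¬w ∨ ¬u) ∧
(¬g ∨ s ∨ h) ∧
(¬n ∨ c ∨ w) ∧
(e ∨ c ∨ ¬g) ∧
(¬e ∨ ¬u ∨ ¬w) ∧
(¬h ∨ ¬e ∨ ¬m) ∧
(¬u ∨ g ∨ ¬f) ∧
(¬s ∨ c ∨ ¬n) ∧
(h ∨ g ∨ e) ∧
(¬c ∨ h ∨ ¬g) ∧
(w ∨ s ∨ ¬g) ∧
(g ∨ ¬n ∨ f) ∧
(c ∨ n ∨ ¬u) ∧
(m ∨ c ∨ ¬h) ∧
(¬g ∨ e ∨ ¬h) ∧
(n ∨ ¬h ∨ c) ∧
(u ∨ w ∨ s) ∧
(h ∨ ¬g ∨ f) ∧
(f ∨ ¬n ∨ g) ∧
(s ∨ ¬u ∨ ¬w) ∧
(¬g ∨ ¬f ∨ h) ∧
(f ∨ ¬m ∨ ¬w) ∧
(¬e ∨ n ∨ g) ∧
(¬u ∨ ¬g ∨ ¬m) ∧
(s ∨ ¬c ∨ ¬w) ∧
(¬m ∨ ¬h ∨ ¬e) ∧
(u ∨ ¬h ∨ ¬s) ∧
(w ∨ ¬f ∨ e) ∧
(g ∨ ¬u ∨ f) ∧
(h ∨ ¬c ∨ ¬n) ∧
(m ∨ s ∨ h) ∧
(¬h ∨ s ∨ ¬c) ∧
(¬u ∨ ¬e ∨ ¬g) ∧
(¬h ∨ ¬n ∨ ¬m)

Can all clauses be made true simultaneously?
No

No, the formula is not satisfiable.

No assignment of truth values to the variables can make all 40 clauses true simultaneously.

The formula is UNSAT (unsatisfiable).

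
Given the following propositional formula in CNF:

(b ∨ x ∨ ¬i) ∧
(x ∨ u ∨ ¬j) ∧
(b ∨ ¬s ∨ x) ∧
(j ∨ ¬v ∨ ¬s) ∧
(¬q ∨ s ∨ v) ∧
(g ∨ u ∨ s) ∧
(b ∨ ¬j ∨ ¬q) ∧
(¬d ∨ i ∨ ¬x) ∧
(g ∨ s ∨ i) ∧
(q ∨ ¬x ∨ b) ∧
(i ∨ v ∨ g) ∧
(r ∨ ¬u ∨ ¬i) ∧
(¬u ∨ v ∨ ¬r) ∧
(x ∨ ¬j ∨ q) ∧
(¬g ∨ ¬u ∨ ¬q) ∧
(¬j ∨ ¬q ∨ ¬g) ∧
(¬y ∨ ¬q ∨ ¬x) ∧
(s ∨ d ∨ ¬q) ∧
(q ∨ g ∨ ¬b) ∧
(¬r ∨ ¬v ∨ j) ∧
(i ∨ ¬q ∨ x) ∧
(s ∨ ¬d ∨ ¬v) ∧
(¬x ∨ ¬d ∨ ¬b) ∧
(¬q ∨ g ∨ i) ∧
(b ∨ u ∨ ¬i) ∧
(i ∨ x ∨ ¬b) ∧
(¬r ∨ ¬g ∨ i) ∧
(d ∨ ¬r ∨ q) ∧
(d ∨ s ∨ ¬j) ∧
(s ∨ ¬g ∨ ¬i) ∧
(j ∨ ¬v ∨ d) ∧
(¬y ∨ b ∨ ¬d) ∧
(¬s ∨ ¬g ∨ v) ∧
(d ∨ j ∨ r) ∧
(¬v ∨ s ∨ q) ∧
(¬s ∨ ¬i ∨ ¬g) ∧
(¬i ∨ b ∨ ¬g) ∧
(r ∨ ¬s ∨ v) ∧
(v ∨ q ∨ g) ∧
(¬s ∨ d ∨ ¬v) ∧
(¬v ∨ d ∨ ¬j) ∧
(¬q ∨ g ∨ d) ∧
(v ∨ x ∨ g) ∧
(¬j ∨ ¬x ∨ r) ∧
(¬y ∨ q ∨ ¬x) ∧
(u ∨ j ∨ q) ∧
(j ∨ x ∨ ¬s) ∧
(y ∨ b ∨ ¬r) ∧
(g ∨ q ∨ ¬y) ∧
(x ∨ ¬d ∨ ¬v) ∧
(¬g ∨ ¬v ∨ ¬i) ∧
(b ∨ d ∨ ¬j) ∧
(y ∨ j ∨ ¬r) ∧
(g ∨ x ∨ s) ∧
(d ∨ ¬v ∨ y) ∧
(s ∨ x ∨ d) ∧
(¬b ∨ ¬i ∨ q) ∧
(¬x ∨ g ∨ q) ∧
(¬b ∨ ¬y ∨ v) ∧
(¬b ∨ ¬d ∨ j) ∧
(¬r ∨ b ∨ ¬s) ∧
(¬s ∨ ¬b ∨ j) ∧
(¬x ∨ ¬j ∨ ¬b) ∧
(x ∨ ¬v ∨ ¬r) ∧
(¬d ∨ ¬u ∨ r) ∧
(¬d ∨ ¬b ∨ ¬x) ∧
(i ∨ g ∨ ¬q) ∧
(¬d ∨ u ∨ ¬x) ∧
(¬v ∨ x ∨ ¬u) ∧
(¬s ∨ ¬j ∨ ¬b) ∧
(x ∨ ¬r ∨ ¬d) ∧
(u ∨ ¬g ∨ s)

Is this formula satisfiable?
No

No, the formula is not satisfiable.

No assignment of truth values to the variables can make all 72 clauses true simultaneously.

The formula is UNSAT (unsatisfiable).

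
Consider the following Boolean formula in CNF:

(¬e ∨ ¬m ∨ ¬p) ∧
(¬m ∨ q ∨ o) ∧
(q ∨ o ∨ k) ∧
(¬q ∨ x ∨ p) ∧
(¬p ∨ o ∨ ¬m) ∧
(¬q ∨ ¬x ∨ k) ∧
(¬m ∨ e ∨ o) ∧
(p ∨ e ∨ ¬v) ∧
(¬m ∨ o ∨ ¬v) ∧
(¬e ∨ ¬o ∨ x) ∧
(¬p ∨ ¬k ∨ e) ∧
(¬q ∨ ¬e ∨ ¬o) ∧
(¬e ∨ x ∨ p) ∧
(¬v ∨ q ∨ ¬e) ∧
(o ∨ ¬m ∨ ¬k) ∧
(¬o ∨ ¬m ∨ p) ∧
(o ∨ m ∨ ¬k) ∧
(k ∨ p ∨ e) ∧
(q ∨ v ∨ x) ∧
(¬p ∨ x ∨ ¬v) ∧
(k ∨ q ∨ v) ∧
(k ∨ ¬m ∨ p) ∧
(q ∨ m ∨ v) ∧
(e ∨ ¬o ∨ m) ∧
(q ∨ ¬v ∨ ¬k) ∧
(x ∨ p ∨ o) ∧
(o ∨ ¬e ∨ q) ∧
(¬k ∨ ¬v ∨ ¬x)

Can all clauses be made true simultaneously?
Yes

Yes, the formula is satisfiable.

One satisfying assignment is: k=False, m=False, o=False, v=False, e=False, q=True, p=True, x=False

Verification: With this assignment, all 28 clauses evaluate to true.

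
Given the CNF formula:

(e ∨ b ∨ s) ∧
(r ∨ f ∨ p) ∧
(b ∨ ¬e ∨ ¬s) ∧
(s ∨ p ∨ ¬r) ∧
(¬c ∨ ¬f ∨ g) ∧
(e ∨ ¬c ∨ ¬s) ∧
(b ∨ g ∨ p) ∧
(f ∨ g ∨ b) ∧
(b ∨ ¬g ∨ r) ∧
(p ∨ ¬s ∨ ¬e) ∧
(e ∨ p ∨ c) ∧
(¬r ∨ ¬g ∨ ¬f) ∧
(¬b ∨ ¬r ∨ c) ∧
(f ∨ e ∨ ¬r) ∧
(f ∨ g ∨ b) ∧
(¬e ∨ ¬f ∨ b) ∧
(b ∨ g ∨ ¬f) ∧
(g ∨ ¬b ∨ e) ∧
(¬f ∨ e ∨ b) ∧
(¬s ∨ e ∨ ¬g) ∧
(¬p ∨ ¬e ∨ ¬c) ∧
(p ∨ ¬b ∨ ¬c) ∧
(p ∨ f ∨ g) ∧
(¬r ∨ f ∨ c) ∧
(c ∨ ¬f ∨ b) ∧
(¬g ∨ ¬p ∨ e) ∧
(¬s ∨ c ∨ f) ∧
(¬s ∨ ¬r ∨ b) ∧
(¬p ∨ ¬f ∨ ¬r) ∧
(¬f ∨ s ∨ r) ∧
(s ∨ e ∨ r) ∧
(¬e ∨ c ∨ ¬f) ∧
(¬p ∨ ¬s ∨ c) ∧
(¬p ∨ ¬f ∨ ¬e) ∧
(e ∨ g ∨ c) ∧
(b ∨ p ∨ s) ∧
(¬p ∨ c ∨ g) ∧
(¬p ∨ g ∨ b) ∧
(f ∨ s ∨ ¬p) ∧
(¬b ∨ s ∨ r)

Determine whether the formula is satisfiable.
No

No, the formula is not satisfiable.

No assignment of truth values to the variables can make all 40 clauses true simultaneously.

The formula is UNSAT (unsatisfiable).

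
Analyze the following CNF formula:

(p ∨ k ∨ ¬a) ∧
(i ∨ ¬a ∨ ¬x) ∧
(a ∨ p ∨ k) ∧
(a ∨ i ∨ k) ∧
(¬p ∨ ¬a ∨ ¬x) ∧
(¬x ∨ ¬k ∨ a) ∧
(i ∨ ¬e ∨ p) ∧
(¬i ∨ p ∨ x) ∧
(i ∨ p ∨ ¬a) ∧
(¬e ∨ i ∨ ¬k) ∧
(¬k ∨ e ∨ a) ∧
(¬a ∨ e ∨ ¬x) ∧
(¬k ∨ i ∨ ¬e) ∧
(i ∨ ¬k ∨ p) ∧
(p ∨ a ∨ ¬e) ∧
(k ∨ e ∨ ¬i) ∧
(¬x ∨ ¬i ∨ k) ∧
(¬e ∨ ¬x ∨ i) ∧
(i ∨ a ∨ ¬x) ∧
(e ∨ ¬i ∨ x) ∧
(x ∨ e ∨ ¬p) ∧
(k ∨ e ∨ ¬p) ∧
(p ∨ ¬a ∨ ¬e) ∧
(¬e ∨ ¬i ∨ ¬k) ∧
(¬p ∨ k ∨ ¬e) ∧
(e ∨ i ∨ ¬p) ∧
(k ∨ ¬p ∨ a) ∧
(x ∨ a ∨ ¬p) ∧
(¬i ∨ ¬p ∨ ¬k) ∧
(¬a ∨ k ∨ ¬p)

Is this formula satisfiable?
No

No, the formula is not satisfiable.

No assignment of truth values to the variables can make all 30 clauses true simultaneously.

The formula is UNSAT (unsatisfiable).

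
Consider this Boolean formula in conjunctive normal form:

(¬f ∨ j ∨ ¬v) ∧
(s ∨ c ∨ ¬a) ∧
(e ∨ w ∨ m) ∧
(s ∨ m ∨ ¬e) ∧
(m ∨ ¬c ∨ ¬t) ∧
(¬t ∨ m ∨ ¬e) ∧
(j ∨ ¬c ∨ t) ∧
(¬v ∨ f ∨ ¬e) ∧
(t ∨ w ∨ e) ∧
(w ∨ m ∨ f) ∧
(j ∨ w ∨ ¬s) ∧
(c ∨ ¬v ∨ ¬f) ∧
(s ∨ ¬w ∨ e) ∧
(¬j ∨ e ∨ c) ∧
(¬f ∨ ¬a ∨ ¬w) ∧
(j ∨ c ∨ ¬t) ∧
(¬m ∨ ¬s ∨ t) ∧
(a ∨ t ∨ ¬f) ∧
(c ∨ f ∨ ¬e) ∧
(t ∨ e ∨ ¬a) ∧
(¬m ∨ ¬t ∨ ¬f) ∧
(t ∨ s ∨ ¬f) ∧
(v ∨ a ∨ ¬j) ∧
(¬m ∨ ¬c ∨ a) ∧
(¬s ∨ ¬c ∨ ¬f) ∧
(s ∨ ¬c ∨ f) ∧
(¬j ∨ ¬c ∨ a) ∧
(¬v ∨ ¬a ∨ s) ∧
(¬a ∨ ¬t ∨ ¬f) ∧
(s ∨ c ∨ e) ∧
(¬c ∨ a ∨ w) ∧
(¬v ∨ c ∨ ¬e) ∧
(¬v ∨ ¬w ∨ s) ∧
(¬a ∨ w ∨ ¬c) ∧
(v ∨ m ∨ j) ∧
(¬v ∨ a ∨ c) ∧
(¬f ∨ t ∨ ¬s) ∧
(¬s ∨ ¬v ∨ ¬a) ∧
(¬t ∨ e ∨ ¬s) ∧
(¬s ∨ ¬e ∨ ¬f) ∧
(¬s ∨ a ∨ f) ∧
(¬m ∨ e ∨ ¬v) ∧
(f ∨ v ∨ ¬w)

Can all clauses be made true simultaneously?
No

No, the formula is not satisfiable.

No assignment of truth values to the variables can make all 43 clauses true simultaneously.

The formula is UNSAT (unsatisfiable).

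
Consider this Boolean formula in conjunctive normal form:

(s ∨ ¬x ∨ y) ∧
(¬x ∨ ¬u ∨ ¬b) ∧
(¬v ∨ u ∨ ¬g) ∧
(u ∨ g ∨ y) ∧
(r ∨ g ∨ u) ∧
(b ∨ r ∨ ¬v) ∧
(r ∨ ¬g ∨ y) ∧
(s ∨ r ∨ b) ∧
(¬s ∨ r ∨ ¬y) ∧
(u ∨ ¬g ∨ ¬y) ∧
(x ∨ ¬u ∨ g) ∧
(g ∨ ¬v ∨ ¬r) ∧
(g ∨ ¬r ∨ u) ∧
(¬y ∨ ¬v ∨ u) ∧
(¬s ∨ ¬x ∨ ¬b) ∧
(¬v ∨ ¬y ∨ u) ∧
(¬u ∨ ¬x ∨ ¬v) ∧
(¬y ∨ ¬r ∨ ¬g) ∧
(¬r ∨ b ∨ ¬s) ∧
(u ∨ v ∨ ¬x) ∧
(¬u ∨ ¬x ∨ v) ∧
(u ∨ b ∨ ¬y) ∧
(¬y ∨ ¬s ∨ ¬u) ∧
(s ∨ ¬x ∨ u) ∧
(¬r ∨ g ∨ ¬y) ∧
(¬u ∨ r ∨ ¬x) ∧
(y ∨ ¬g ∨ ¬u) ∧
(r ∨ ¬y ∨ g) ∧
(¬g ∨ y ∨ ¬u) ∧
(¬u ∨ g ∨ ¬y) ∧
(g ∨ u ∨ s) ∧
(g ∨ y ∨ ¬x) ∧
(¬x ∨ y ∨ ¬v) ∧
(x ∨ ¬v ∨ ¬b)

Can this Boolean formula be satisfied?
Yes

Yes, the formula is satisfiable.

One satisfying assignment is: r=False, s=False, v=False, u=True, b=True, g=True, x=False, y=True

Verification: With this assignment, all 34 clauses evaluate to true.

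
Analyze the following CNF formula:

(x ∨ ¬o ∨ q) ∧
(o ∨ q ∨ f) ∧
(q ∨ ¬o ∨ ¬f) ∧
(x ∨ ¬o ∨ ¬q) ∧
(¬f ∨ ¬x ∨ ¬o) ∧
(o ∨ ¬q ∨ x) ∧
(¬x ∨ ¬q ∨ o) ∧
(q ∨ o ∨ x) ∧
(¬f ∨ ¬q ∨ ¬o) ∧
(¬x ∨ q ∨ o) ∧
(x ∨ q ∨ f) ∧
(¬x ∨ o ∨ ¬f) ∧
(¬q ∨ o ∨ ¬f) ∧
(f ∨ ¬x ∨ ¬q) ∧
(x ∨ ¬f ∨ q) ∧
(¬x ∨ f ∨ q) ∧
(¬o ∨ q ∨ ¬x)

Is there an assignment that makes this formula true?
No

No, the formula is not satisfiable.

No assignment of truth values to the variables can make all 17 clauses true simultaneously.

The formula is UNSAT (unsatisfiable).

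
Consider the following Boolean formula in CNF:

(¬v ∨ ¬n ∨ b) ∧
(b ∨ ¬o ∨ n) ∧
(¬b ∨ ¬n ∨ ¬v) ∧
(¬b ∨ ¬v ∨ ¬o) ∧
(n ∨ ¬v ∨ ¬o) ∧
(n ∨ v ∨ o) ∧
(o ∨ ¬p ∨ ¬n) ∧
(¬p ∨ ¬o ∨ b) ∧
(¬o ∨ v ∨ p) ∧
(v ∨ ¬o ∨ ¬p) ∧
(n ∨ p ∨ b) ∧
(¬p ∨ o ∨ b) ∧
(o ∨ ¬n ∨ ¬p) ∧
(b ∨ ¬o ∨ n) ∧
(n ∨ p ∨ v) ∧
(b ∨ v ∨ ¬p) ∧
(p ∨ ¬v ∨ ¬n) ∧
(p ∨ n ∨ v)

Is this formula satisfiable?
Yes

Yes, the formula is satisfiable.

One satisfying assignment is: o=False, n=False, p=False, b=True, v=True

Verification: With this assignment, all 18 clauses evaluate to true.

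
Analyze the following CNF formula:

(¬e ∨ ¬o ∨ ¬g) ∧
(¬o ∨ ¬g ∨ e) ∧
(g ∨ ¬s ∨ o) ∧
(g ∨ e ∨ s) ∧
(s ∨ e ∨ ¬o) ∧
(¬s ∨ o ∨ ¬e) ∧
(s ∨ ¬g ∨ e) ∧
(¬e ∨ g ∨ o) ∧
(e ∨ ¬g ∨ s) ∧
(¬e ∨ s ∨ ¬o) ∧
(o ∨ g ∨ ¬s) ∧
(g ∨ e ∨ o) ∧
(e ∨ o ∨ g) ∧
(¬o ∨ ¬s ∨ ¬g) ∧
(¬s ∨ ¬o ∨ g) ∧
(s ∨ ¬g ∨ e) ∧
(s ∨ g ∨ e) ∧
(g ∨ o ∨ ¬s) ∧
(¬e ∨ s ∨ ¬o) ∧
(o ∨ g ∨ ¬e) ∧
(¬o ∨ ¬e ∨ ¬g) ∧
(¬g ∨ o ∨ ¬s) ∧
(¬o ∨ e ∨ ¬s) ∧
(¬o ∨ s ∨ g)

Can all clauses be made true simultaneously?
Yes

Yes, the formula is satisfiable.

One satisfying assignment is: s=False, e=True, g=True, o=False

Verification: With this assignment, all 24 clauses evaluate to true.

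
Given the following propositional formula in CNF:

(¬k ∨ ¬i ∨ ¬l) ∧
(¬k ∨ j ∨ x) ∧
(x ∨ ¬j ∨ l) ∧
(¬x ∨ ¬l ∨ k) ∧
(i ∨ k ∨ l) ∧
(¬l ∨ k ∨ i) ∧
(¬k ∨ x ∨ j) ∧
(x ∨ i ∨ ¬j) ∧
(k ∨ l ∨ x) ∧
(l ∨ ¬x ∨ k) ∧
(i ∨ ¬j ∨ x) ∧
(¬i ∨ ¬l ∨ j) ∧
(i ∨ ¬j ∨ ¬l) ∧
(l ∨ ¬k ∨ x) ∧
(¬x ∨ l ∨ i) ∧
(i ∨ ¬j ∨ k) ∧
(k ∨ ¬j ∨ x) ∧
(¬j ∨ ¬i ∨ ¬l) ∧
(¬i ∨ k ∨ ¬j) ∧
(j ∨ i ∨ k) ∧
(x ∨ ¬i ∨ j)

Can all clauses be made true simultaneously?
Yes

Yes, the formula is satisfiable.

One satisfying assignment is: x=True, j=False, k=True, l=False, i=True

Verification: With this assignment, all 21 clauses evaluate to true.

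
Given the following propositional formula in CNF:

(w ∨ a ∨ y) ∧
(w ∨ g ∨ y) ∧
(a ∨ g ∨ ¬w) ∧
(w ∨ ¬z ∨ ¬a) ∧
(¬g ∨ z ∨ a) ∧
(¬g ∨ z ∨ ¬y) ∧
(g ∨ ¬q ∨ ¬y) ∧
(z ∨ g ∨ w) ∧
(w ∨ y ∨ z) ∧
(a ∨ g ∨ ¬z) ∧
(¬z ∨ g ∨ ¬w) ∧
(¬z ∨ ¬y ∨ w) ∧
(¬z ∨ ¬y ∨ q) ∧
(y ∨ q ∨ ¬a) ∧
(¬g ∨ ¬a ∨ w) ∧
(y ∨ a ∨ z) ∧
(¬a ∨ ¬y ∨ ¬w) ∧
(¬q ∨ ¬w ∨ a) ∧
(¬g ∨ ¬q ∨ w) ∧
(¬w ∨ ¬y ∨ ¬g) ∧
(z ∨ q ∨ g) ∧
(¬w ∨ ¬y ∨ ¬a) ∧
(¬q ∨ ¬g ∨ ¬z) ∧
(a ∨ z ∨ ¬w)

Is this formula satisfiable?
Yes

Yes, the formula is satisfiable.

One satisfying assignment is: g=False, w=True, q=True, a=True, y=False, z=False

Verification: With this assignment, all 24 clauses evaluate to true.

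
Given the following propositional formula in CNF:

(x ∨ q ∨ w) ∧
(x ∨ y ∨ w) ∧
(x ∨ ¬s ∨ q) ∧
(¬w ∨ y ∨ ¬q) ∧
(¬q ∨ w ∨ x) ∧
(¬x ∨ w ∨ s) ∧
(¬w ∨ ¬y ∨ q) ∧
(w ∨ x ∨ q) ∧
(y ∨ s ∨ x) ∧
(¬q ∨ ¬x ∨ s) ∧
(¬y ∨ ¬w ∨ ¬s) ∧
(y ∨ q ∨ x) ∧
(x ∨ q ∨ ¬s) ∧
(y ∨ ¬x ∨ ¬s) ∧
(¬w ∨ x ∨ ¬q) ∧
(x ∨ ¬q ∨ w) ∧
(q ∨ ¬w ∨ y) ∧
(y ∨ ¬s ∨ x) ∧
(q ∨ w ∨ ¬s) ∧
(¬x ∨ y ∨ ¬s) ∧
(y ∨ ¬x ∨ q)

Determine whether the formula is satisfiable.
Yes

Yes, the formula is satisfiable.

One satisfying assignment is: y=True, s=True, w=False, x=True, q=True

Verification: With this assignment, all 21 clauses evaluate to true.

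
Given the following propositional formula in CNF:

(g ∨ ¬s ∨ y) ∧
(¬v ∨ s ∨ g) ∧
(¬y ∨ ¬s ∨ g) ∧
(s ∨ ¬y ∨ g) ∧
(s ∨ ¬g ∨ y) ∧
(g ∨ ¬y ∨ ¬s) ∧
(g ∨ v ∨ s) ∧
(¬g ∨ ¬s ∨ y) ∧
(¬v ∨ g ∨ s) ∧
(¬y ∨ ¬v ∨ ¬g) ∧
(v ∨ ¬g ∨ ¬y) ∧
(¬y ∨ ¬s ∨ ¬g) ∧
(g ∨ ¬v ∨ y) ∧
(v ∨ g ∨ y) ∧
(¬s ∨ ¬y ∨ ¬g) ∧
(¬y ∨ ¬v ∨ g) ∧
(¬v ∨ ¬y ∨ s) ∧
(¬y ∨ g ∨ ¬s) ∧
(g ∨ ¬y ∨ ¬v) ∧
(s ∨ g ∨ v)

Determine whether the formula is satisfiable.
No

No, the formula is not satisfiable.

No assignment of truth values to the variables can make all 20 clauses true simultaneously.

The formula is UNSAT (unsatisfiable).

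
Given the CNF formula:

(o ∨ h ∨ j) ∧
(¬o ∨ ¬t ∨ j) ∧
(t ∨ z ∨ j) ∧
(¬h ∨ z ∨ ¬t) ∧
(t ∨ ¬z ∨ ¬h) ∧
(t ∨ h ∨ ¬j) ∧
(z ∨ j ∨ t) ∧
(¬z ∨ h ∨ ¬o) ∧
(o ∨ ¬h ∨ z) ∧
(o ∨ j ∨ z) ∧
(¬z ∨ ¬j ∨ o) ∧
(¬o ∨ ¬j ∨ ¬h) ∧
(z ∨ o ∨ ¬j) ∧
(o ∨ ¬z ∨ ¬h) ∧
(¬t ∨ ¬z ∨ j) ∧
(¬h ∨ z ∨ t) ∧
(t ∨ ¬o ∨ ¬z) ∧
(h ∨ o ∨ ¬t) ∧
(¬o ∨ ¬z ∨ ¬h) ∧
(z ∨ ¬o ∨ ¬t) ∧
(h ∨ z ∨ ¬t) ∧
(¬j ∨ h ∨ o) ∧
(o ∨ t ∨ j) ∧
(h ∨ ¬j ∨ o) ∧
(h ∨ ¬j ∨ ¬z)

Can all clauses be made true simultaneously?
No

No, the formula is not satisfiable.

No assignment of truth values to the variables can make all 25 clauses true simultaneously.

The formula is UNSAT (unsatisfiable).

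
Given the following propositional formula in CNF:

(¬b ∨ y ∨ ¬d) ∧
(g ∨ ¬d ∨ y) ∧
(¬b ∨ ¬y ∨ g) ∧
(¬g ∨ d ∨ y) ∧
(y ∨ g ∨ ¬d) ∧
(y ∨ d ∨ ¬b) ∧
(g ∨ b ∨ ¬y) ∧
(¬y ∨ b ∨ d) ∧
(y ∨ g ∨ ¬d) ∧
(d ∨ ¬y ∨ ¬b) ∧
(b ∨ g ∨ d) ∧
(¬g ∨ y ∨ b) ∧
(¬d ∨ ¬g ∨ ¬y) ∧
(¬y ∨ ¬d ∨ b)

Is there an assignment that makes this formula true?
No

No, the formula is not satisfiable.

No assignment of truth values to the variables can make all 14 clauses true simultaneously.

The formula is UNSAT (unsatisfiable).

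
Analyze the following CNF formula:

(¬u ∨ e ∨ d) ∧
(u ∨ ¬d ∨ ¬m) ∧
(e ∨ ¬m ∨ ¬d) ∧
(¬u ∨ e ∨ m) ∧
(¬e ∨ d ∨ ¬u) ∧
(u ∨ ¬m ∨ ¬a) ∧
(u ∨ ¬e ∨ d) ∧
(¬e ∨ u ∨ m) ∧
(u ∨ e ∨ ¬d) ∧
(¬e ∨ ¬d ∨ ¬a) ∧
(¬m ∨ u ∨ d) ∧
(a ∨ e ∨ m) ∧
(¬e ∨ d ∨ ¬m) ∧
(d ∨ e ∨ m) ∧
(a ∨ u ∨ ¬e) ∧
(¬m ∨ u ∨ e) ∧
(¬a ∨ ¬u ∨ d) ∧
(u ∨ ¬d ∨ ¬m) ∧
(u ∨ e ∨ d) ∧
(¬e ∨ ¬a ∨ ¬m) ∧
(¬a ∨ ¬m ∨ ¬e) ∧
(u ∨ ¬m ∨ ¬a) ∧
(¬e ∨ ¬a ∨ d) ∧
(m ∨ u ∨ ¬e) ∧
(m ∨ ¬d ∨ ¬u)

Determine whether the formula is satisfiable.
Yes

Yes, the formula is satisfiable.

One satisfying assignment is: a=False, e=True, u=True, d=True, m=True

Verification: With this assignment, all 25 clauses evaluate to true.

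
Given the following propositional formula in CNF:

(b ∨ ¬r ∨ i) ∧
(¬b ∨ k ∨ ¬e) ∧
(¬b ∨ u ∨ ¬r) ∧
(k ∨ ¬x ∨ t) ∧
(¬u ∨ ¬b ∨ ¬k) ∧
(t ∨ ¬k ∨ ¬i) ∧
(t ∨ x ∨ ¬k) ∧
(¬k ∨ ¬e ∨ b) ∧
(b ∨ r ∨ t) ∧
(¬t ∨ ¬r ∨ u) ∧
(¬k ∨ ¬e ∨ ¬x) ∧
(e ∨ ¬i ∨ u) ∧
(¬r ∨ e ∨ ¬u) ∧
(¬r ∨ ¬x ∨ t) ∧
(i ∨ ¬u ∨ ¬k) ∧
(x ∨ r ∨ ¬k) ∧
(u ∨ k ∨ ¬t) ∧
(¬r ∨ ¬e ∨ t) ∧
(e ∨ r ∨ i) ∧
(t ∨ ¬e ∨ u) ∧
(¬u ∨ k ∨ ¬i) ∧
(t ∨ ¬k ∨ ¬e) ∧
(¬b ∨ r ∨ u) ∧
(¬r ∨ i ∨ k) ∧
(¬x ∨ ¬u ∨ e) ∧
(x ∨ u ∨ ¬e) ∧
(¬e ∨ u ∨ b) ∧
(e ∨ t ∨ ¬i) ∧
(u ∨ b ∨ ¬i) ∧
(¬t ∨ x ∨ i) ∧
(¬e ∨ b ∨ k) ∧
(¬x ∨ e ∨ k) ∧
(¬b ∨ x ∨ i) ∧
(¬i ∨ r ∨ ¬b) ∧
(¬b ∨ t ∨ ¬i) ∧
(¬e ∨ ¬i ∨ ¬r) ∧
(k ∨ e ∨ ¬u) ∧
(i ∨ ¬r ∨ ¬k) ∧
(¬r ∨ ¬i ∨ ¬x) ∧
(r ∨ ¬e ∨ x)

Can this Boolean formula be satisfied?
No

No, the formula is not satisfiable.

No assignment of truth values to the variables can make all 40 clauses true simultaneously.

The formula is UNSAT (unsatisfiable).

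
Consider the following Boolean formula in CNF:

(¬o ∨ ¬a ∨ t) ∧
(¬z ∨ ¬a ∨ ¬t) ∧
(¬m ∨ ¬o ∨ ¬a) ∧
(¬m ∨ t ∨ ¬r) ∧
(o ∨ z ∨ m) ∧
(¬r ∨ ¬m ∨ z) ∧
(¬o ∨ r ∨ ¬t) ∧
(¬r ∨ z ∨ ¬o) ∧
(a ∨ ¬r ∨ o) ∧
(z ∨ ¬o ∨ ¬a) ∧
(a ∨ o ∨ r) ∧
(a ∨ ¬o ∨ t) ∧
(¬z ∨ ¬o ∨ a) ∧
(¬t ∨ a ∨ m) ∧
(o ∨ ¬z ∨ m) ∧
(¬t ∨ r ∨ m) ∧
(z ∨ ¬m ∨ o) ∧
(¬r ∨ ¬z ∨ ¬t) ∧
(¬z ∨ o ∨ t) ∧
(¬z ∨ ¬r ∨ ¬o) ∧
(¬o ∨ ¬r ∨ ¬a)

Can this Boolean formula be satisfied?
No

No, the formula is not satisfiable.

No assignment of truth values to the variables can make all 21 clauses true simultaneously.

The formula is UNSAT (unsatisfiable).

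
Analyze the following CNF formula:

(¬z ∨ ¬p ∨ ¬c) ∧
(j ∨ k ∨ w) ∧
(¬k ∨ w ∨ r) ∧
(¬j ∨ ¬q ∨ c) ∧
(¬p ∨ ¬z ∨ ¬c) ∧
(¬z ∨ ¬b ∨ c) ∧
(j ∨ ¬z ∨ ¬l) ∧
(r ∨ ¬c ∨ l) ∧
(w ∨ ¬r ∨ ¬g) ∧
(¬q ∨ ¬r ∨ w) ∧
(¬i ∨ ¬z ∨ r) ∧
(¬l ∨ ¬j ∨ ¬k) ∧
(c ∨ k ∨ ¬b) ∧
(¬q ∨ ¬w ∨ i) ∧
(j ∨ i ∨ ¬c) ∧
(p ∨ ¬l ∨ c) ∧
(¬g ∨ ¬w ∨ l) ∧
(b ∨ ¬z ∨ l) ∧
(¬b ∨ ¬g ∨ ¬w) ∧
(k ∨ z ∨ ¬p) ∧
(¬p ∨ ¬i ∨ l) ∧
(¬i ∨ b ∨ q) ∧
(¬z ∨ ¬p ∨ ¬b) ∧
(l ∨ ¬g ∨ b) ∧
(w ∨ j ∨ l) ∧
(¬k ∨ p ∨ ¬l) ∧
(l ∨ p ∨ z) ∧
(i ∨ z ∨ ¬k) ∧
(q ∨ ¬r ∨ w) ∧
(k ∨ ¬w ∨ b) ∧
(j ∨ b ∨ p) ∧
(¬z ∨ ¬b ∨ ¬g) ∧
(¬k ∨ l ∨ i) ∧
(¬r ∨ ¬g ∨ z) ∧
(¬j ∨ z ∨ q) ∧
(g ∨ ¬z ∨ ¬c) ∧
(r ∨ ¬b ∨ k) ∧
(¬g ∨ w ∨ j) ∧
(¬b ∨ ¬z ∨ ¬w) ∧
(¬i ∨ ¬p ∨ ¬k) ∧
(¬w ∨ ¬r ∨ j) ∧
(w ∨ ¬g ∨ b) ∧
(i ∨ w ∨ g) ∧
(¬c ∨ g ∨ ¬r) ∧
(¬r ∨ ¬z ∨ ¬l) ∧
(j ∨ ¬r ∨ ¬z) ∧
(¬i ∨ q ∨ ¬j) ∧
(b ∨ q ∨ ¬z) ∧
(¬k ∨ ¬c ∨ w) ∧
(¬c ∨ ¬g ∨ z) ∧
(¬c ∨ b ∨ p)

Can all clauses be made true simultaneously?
No

No, the formula is not satisfiable.

No assignment of truth values to the variables can make all 51 clauses true simultaneously.

The formula is UNSAT (unsatisfiable).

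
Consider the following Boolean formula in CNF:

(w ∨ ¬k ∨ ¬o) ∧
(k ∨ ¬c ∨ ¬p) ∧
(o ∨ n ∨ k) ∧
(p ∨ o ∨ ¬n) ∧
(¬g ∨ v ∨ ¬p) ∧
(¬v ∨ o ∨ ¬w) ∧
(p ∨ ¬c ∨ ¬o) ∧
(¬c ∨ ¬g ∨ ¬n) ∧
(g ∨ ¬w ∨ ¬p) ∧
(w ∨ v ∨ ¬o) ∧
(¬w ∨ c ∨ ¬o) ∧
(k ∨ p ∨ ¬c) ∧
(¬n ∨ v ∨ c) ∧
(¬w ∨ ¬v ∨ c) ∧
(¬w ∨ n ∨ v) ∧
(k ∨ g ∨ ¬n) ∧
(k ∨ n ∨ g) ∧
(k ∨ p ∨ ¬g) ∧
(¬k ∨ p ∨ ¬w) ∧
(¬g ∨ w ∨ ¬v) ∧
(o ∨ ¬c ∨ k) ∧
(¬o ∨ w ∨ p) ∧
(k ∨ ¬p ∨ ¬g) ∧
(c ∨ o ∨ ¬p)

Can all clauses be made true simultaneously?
Yes

Yes, the formula is satisfiable.

One satisfying assignment is: v=False, k=True, c=False, w=False, n=False, o=False, g=False, p=False

Verification: With this assignment, all 24 clauses evaluate to true.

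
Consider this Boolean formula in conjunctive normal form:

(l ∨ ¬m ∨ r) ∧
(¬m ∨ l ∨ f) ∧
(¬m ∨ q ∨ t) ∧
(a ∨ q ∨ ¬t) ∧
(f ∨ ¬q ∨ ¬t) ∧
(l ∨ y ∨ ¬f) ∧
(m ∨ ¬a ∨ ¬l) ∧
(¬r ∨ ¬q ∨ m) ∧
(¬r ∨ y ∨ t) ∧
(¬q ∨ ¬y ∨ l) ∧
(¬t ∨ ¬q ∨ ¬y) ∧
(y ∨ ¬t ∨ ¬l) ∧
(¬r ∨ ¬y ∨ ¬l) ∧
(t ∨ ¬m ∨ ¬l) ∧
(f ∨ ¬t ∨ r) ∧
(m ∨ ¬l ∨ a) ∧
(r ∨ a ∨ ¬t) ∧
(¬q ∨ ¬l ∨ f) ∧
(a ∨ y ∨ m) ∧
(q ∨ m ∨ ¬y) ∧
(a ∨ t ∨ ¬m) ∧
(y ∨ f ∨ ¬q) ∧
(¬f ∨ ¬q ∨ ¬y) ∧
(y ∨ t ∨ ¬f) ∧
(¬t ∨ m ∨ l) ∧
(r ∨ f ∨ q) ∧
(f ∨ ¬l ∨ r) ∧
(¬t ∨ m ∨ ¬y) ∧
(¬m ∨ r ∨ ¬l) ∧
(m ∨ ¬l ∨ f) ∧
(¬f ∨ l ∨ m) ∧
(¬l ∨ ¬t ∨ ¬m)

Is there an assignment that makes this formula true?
Yes

Yes, the formula is satisfiable.

One satisfying assignment is: f=True, y=True, l=False, q=False, t=True, a=True, m=True, r=True

Verification: With this assignment, all 32 clauses evaluate to true.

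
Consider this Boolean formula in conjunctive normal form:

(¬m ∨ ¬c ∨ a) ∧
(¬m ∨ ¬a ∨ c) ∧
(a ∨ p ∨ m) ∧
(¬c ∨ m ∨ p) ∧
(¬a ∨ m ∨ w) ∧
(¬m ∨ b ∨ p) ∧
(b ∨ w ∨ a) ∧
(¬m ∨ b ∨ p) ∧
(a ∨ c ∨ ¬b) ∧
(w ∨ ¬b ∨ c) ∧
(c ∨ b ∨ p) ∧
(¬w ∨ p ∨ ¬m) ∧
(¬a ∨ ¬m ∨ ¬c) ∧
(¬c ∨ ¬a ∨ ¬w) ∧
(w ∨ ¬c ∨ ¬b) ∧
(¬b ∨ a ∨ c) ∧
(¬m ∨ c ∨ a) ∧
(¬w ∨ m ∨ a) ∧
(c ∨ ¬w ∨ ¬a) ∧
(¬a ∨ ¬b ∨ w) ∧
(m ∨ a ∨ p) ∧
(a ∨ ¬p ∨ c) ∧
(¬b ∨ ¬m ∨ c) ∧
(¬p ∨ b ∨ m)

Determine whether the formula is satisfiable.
No

No, the formula is not satisfiable.

No assignment of truth values to the variables can make all 24 clauses true simultaneously.

The formula is UNSAT (unsatisfiable).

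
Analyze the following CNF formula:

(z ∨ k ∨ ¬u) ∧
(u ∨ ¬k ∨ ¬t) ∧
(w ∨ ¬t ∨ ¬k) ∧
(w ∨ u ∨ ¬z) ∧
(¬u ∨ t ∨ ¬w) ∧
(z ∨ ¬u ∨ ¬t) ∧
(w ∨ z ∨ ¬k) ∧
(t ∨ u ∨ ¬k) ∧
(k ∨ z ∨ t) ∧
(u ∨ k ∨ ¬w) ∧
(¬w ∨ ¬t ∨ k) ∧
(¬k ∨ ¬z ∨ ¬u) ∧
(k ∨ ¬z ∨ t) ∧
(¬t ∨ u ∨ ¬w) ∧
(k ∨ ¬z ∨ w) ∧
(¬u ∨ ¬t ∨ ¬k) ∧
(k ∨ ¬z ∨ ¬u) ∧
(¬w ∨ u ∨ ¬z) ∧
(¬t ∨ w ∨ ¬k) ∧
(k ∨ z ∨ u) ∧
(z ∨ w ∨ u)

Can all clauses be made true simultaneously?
No

No, the formula is not satisfiable.

No assignment of truth values to the variables can make all 21 clauses true simultaneously.

The formula is UNSAT (unsatisfiable).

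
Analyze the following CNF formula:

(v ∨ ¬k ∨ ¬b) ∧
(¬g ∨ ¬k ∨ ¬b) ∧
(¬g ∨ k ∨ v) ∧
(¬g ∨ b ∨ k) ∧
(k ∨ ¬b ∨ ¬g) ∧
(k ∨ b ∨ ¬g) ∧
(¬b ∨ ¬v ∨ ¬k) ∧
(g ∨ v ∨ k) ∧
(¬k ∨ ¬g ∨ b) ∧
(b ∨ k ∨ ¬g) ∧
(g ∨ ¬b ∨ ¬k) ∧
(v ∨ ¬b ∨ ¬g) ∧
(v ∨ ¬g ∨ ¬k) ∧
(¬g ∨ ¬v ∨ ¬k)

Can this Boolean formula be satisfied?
Yes

Yes, the formula is satisfiable.

One satisfying assignment is: g=False, k=False, v=True, b=False

Verification: With this assignment, all 14 clauses evaluate to true.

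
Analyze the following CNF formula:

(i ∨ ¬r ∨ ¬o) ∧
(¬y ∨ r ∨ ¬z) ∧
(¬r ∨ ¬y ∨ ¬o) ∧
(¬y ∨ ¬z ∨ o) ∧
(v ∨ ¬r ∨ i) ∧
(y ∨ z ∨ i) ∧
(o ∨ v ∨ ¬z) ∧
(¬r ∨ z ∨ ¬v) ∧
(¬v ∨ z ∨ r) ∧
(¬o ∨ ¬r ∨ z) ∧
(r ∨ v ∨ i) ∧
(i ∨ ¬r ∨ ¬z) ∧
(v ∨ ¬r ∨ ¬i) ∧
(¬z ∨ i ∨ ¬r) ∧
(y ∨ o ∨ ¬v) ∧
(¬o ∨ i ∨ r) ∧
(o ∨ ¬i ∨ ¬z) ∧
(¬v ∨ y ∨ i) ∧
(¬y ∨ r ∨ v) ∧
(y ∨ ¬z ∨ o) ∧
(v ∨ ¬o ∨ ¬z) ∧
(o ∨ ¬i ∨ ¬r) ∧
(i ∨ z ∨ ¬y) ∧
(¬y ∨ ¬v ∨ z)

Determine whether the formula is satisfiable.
Yes

Yes, the formula is satisfiable.

One satisfying assignment is: o=False, v=False, i=True, y=False, z=False, r=False

Verification: With this assignment, all 24 clauses evaluate to true.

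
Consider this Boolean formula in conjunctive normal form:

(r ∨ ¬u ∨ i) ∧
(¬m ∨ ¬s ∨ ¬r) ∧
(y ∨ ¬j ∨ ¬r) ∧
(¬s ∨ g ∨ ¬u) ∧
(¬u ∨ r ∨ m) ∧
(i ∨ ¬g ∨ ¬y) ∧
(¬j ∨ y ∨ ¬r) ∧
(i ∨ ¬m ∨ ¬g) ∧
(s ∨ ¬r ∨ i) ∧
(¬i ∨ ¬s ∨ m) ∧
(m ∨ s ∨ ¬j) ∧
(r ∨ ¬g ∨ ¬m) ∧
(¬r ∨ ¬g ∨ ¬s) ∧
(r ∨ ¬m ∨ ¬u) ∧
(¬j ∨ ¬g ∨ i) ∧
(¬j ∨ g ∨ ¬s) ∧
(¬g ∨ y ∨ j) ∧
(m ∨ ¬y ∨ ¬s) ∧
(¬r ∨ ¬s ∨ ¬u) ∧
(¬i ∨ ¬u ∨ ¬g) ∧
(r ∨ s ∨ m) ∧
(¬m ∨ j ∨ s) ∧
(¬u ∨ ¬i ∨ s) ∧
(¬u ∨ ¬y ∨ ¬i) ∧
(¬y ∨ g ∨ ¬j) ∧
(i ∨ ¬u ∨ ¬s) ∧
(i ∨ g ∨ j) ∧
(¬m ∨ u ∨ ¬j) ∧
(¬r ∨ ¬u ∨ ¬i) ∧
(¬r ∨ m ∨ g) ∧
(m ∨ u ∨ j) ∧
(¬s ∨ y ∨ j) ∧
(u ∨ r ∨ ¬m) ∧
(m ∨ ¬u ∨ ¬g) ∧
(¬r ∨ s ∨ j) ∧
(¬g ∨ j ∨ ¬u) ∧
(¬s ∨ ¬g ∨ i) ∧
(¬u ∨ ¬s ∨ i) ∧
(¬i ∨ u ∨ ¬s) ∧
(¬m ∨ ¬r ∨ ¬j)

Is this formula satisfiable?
No

No, the formula is not satisfiable.

No assignment of truth values to the variables can make all 40 clauses true simultaneously.

The formula is UNSAT (unsatisfiable).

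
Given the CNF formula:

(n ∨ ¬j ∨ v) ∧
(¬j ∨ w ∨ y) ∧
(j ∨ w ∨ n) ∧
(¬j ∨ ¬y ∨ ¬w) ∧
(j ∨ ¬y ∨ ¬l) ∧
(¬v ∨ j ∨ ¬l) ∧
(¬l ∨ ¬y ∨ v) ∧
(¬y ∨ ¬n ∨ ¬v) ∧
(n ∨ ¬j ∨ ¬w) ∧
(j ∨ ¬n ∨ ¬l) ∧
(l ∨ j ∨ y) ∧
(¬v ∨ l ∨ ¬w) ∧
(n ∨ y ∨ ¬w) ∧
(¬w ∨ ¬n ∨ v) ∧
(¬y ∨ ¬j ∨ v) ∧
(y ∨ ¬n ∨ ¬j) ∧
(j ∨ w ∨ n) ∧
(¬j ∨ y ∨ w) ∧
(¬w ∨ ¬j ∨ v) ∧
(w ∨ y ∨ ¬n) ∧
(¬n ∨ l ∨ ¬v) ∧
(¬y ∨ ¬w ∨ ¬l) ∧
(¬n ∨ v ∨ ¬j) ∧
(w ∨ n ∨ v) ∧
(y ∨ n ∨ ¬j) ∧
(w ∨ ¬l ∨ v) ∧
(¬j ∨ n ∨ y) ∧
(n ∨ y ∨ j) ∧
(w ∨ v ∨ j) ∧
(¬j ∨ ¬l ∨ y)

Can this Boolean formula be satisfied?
Yes

Yes, the formula is satisfiable.

One satisfying assignment is: n=False, l=False, y=True, w=False, j=True, v=True

Verification: With this assignment, all 30 clauses evaluate to true.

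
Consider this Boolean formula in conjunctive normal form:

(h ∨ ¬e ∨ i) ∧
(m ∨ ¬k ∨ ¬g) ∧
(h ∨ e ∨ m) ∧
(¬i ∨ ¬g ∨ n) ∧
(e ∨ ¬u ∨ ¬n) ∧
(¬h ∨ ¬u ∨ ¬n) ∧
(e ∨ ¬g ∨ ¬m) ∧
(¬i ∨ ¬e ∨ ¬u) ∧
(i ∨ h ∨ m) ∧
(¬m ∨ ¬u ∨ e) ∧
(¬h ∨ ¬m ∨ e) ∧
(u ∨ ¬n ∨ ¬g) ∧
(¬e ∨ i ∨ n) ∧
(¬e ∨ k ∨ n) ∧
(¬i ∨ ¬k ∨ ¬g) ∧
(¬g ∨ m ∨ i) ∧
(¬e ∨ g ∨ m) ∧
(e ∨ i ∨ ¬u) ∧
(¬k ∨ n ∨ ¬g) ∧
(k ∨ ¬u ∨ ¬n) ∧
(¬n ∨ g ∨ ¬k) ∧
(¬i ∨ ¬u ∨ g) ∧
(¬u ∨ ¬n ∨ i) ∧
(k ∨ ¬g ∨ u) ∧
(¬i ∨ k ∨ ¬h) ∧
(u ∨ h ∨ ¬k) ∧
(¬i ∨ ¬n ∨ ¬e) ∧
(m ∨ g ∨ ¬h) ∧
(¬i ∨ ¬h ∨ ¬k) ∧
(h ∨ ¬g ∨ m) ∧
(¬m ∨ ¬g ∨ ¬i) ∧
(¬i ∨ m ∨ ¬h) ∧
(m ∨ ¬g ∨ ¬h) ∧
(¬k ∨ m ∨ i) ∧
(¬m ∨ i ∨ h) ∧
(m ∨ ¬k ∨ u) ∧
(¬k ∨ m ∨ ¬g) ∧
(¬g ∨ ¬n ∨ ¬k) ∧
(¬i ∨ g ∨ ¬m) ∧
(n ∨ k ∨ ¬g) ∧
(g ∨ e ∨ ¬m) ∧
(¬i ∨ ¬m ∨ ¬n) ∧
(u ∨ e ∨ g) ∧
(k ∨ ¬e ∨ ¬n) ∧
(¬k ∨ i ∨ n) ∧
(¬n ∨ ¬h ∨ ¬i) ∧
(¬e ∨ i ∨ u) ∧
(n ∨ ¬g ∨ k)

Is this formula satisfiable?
No

No, the formula is not satisfiable.

No assignment of truth values to the variables can make all 48 clauses true simultaneously.

The formula is UNSAT (unsatisfiable).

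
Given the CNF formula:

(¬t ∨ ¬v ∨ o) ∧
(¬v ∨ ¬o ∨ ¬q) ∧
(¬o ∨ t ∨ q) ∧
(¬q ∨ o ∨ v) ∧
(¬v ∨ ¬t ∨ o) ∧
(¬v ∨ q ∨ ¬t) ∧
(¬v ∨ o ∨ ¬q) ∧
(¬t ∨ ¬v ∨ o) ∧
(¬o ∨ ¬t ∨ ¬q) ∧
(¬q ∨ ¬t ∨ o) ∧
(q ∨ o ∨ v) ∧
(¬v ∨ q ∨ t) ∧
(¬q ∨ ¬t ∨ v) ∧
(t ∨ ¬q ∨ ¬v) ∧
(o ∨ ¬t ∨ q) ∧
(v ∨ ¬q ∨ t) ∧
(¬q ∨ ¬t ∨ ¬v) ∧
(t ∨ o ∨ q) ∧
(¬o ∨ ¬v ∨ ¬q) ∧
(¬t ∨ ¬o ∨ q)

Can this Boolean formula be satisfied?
No

No, the formula is not satisfiable.

No assignment of truth values to the variables can make all 20 clauses true simultaneously.

The formula is UNSAT (unsatisfiable).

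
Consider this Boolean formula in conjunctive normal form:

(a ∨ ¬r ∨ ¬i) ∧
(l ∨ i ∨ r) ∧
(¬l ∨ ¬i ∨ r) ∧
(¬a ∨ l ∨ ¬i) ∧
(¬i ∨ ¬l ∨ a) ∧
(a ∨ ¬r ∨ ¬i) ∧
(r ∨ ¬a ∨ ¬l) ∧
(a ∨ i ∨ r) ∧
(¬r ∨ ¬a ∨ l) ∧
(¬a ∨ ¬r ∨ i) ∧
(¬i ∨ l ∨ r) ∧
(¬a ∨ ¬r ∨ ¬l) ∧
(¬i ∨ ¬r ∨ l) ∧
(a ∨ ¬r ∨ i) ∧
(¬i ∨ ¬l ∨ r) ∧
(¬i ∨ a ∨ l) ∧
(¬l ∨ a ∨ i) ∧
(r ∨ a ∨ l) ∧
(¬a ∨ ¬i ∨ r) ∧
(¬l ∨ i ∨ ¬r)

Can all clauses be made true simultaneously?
No

No, the formula is not satisfiable.

No assignment of truth values to the variables can make all 20 clauses true simultaneously.

The formula is UNSAT (unsatisfiable).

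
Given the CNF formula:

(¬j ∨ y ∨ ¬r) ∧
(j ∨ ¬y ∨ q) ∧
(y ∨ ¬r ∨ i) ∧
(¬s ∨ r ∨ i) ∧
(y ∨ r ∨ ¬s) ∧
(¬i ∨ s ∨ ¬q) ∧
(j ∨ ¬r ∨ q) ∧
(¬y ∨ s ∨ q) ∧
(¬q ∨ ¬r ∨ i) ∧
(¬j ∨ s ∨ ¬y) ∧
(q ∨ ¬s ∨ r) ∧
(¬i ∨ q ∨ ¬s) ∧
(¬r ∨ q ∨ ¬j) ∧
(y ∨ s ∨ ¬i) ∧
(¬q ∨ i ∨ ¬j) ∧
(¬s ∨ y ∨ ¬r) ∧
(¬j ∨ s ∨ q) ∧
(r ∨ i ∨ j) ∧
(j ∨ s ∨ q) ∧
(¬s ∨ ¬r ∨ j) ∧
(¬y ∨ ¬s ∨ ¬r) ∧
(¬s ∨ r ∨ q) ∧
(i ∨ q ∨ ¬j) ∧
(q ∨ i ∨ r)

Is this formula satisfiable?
Yes

Yes, the formula is satisfiable.

One satisfying assignment is: j=False, i=True, r=False, s=True, y=True, q=True

Verification: With this assignment, all 24 clauses evaluate to true.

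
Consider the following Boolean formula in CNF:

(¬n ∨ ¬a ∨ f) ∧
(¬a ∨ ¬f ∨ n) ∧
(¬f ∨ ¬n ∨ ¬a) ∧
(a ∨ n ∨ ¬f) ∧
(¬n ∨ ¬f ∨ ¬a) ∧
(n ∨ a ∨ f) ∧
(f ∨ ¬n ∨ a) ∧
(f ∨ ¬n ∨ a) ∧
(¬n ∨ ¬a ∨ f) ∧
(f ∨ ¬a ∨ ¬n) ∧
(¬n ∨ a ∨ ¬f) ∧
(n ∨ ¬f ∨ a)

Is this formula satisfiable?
Yes

Yes, the formula is satisfiable.

One satisfying assignment is: f=False, n=False, a=True

Verification: With this assignment, all 12 clauses evaluate to true.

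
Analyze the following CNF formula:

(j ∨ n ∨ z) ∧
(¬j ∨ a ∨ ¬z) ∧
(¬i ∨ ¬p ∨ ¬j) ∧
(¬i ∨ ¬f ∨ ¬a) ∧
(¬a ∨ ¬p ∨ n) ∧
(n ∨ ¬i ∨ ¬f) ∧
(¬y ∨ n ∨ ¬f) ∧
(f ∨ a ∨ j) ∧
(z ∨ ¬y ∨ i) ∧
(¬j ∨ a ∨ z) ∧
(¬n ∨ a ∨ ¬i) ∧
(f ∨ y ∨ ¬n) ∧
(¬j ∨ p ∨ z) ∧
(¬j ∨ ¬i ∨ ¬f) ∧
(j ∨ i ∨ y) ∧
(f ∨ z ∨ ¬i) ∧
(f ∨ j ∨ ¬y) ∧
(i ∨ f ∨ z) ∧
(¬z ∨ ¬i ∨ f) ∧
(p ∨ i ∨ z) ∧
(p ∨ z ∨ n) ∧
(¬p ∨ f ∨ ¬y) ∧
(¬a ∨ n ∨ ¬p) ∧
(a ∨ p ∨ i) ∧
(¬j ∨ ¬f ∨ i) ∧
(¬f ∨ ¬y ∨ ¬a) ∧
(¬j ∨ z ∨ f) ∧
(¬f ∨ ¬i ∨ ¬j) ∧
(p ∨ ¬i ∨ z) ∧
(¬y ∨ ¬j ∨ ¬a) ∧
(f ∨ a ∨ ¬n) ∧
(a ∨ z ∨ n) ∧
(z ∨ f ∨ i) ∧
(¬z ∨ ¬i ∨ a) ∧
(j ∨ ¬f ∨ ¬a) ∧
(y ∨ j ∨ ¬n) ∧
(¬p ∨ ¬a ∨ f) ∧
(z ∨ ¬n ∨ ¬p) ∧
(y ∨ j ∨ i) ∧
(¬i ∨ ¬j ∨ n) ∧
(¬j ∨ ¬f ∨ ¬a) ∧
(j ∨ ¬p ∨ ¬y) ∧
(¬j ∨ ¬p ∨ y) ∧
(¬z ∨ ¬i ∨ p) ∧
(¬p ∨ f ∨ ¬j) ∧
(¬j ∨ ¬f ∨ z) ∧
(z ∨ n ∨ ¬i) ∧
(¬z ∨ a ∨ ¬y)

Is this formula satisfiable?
Yes

Yes, the formula is satisfiable.

One satisfying assignment is: y=False, a=True, z=True, f=False, j=True, n=False, p=False, i=False

Verification: With this assignment, all 48 clauses evaluate to true.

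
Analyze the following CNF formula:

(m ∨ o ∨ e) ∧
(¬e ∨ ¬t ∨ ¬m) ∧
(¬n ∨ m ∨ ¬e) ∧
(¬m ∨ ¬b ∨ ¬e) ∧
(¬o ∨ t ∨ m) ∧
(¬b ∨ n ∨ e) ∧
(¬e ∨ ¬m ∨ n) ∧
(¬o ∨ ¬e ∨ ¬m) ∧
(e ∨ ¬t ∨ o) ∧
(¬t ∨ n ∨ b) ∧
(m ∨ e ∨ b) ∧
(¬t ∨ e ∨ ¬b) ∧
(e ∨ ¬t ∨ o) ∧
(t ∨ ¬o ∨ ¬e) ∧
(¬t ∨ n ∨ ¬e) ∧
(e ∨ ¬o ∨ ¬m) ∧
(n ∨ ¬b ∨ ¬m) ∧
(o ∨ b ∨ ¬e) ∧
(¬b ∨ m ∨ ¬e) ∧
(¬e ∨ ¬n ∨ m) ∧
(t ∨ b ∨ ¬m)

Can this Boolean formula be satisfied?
Yes

Yes, the formula is satisfiable.

One satisfying assignment is: m=True, t=False, n=True, e=False, b=True, o=False

Verification: With this assignment, all 21 clauses evaluate to true.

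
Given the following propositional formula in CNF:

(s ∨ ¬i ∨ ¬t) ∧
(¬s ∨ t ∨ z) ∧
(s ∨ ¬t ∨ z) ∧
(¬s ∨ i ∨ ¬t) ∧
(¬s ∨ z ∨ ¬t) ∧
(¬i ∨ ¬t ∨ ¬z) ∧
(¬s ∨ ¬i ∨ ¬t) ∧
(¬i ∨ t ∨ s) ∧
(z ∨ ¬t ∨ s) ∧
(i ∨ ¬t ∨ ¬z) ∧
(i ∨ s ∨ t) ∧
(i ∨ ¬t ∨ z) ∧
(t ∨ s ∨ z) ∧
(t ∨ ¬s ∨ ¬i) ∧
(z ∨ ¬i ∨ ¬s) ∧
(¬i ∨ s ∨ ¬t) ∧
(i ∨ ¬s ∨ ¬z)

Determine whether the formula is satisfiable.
No

No, the formula is not satisfiable.

No assignment of truth values to the variables can make all 17 clauses true simultaneously.

The formula is UNSAT (unsatisfiable).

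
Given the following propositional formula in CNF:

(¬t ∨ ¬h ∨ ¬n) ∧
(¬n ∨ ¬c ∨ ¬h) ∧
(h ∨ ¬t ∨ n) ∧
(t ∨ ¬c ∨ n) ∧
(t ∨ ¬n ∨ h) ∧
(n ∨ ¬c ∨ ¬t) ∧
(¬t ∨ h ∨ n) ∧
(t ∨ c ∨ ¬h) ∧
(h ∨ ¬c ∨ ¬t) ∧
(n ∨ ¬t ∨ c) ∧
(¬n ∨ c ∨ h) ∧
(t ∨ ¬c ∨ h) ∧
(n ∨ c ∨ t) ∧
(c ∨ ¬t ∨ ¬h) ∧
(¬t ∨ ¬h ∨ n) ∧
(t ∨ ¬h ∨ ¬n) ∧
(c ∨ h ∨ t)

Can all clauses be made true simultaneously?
No

No, the formula is not satisfiable.

No assignment of truth values to the variables can make all 17 clauses true simultaneously.

The formula is UNSAT (unsatisfiable).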